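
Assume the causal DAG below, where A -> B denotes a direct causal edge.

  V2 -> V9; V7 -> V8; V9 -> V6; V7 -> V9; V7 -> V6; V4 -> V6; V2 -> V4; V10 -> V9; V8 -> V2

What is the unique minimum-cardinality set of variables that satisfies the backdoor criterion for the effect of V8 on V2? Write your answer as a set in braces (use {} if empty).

{}

Variables eligible for adjustment (non-descendants of V8, excluding V8 and V2): {V10, V7}.
Backdoor paths from V8 to V2:
  P1: V8 <- V7 -> V9 <- V2
  P2: V8 <- V7 -> V9 -> V6 <- V4 <- V2
  P3: V8 <- V7 -> V6 <- V4 <- V2
  P4: V8 <- V7 -> V6 <- V9 <- V2
Each backdoor path contains an unconditioned collider, so every path is already blocked with the empty conditioning set:
  P1: blocked at collider V9 (neither it nor any descendant is in the conditioning set).
  P2: blocked at collider V6 (neither it nor any descendant is in the conditioning set).
  P3: blocked at collider V6 (neither it nor any descendant is in the conditioning set).
  P4: blocked at collider V6 (neither it nor any descendant is in the conditioning set).
The empty set is therefore the unique smallest valid set.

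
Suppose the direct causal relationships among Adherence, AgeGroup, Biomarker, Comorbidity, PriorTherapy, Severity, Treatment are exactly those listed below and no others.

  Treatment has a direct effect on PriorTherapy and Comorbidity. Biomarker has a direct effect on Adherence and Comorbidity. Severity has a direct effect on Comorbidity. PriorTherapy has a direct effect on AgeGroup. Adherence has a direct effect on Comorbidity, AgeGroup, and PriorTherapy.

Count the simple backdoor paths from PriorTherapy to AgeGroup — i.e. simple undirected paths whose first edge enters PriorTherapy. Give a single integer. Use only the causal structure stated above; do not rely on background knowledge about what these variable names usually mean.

3

A backdoor path from PriorTherapy to AgeGroup is any simple undirected path whose first edge points into PriorTherapy (i.e. leaves PriorTherapy via a parent).
Parents of PriorTherapy: {Adherence, Treatment}.
Enumerating:
  P1: PriorTherapy <- Treatment -> Comorbidity <- Biomarker -> Adherence -> AgeGroup
  P2: PriorTherapy <- Treatment -> Comorbidity <- Adherence -> AgeGroup
  P3: PriorTherapy <- Adherence -> AgeGroup
That exhausts the simple backdoor paths. Count: 3.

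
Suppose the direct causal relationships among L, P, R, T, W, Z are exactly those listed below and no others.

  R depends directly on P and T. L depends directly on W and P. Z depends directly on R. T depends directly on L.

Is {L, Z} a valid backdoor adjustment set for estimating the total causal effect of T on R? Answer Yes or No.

No

Backdoor paths from T to R (paths whose first edge points into T):
  P1: T <- L <- P -> R
Condition 1 (no descendant of T in the set): FAILS — Z is a descendant of T.
Condition 2 (every backdoor path blocked by {L, Z}):
  P1: blocked at chain node L ∈ conditioning set.
{L, Z} does not satisfy the backdoor criterion.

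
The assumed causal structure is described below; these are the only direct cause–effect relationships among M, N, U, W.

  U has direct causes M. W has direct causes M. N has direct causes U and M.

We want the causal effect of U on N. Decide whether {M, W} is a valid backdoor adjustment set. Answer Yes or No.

Yes

Backdoor paths from U to N (paths whose first edge points into U):
  P1: U <- M -> N
Condition 1 (no descendant of U in the set): holds — descendants of U are {N}; none are in {M, W}.
Condition 2 (every backdoor path blocked by {M, W}):
  P1: blocked at fork node M ∈ conditioning set.
{M, W} satisfies the backdoor criterion.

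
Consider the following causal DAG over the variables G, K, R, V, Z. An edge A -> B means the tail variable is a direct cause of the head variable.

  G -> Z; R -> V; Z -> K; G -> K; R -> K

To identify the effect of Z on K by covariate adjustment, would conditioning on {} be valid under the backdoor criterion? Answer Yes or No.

Backdoor paths from Z to K (paths whose first edge points into Z):
  P1: Z <- G -> K
Condition 1 (no descendant of Z in the set): holds — descendants of Z are {K}; none are in {}.
Condition 2 (every backdoor path blocked by {}):
  P1: open — no interior node is in the conditioning set.
{} does not satisfy the backdoor criterion.

No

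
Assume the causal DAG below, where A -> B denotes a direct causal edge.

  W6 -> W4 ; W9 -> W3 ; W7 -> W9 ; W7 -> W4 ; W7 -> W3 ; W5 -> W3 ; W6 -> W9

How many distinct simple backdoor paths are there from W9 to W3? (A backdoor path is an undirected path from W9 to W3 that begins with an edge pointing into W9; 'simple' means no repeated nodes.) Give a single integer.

2

A backdoor path from W9 to W3 is any simple undirected path whose first edge points into W9 (i.e. leaves W9 via a parent).
Parents of W9: {W6, W7}.
Enumerating:
  P1: W9 <- W7 -> W3
  P2: W9 <- W6 -> W4 <- W7 -> W3
That exhausts the simple backdoor paths. Count: 2.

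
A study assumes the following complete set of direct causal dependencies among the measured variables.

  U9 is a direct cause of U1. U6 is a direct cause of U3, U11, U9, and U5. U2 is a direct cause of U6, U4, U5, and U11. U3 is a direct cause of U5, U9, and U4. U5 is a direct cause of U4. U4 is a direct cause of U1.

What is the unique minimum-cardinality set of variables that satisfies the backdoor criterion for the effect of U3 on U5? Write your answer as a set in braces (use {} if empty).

{U6}

Variables eligible for adjustment (non-descendants of U3, excluding U3 and U5): {U11, U2, U6}.
Backdoor paths from U3 to U5:
  P1: U3 <- U6 <- U2 -> U5
  P2: U3 <- U6 <- U2 -> U4 <- U5
  P3: U3 <- U6 -> U11 <- U2 -> U5
  P4: U3 <- U6 -> U11 <- U2 -> U4 <- U5
  P5: U3 <- U6 -> U5
  P6: U3 <- U6 -> U9 -> U1 <- U4 <- U2 -> U5
  P7: U3 <- U6 -> U9 -> U1 <- U4 <- U5
The empty set is not sufficient: P1 (U3 <- U6 <- U2 -> U5) has no collider blocking it and no conditioned non-collider, so it is open.
Try {U6}:
  P1: blocked at chain node U6 ∈ conditioning set.
  P2: blocked at chain node U6 ∈ conditioning set.
  P3: blocked at fork node U6 ∈ conditioning set.
  P4: blocked at fork node U6 ∈ conditioning set.
  P5: blocked at fork node U6 ∈ conditioning set.
  P6: blocked at fork node U6 ∈ conditioning set.
  P7: blocked at fork node U6 ∈ conditioning set.
{U6} contains no descendant of U3 and blocks every backdoor path.
No other singleton works — e.g. {U2} leaves P5 open — so {U6} is the unique smallest valid adjustment set.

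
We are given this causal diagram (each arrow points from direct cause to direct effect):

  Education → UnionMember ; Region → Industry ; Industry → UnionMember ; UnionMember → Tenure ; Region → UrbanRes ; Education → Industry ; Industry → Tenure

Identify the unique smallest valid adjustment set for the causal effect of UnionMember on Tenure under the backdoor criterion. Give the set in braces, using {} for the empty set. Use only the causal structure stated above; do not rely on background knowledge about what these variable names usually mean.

Variables eligible for adjustment (non-descendants of UnionMember, excluding UnionMember and Tenure): {Education, Industry, Region, UrbanRes}.
Backdoor paths from UnionMember to Tenure:
  P1: UnionMember <- Education -> Industry -> Tenure
  P2: UnionMember <- Industry -> Tenure
The empty set is not sufficient: P1 (UnionMember <- Education -> Industry -> Tenure) has no collider blocking it and no conditioned non-collider, so it is open.
Try {Industry}:
  P1: blocked at chain node Industry ∈ conditioning set.
  P2: blocked at fork node Industry ∈ conditioning set.
{Industry} contains no descendant of UnionMember and blocks every backdoor path.
No other singleton works — e.g. {Education} leaves P2 open — so {Industry} is the unique smallest valid adjustment set.

{Industry}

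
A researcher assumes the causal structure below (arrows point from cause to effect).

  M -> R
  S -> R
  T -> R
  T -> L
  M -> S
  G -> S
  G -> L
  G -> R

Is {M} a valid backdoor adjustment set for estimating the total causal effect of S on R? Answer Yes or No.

Backdoor paths from S to R (paths whose first edge points into S):
  P1: S <- G -> L <- T -> R
  P2: S <- G -> R
  P3: S <- M -> R
Condition 1 (no descendant of S in the set): holds — descendants of S are {R}; none are in {M}.
Condition 2 (every backdoor path blocked by {M}):
  P1: blocked at collider L (neither it nor any descendant is in the conditioning set).
  P2: open — no interior node is in the conditioning set.
  P3: blocked at fork node M ∈ conditioning set.
{M} does not satisfy the backdoor criterion.

No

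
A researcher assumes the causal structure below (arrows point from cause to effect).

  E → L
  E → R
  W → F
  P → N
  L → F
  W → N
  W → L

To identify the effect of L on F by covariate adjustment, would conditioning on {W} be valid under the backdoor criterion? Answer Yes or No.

Backdoor paths from L to F (paths whose first edge points into L):
  P1: L <- W -> F
Condition 1 (no descendant of L in the set): holds — descendants of L are {F}; none are in {W}.
Condition 2 (every backdoor path blocked by {W}):
  P1: blocked at fork node W ∈ conditioning set.
{W} satisfies the backdoor criterion.

Yes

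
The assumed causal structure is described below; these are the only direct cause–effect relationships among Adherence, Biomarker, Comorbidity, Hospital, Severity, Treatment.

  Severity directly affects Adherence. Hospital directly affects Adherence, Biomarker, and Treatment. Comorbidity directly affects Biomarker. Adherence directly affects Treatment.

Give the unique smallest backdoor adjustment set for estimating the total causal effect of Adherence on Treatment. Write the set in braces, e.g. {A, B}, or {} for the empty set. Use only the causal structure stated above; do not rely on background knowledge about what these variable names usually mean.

Variables eligible for adjustment (non-descendants of Adherence, excluding Adherence and Treatment): {Biomarker, Comorbidity, Hospital, Severity}.
Backdoor paths from Adherence to Treatment:
  P1: Adherence <- Hospital -> Treatment
The empty set is not sufficient: P1 (Adherence <- Hospital -> Treatment) has no collider blocking it and no conditioned non-collider, so it is open.
Try {Hospital}:
  P1: blocked at fork node Hospital ∈ conditioning set.
{Hospital} contains no descendant of Adherence and blocks every backdoor path.
No other singleton works — e.g. {Severity} leaves P1 open — so {Hospital} is the unique smallest valid adjustment set.

{Hospital}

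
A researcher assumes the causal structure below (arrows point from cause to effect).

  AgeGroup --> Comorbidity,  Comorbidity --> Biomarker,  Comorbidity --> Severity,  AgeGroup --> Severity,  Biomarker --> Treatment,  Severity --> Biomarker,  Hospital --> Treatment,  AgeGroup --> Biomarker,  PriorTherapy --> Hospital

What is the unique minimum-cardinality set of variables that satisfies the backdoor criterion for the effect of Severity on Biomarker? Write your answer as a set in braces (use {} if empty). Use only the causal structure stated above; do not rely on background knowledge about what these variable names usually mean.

Variables eligible for adjustment (non-descendants of Severity, excluding Severity and Biomarker): {AgeGroup, Comorbidity, Hospital, PriorTherapy}.
Backdoor paths from Severity to Biomarker:
  P1: Severity <- AgeGroup -> Comorbidity -> Biomarker
  P2: Severity <- AgeGroup -> Biomarker
  P3: Severity <- Comorbidity <- AgeGroup -> Biomarker
  P4: Severity <- Comorbidity -> Biomarker
The empty set is not sufficient: P1 (Severity <- AgeGroup -> Comorbidity -> Biomarker) has no collider blocking it and no conditioned non-collider, so it is open.
Try {AgeGroup, Comorbidity}:
  P1: blocked at fork node AgeGroup ∈ conditioning set.
  P2: blocked at fork node AgeGroup ∈ conditioning set.
  P3: blocked at chain node Comorbidity ∈ conditioning set.
  P4: blocked at fork node Comorbidity ∈ conditioning set.
{AgeGroup, Comorbidity} contains no descendant of Severity and blocks every backdoor path.
Every element of {AgeGroup, Comorbidity} is needed (dropping AgeGroup leaves P2 open; dropping Comorbidity leaves P4 open), so no proper subset is valid.
Among all size-2 subsets of the eligible variables, only {AgeGroup, Comorbidity} blocks every backdoor path, so it is the unique smallest valid adjustment set.

{AgeGroup, Comorbidity}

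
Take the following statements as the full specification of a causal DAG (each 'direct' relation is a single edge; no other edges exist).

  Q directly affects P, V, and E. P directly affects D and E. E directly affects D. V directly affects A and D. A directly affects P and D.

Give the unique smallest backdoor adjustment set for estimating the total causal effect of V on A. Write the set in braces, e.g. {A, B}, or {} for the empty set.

{}

Variables eligible for adjustment (non-descendants of V, excluding V and A): {Q}.
Backdoor paths from V to A:
  P1: V <- Q -> P <- A
  P2: V <- Q -> P -> E -> D <- A
  P3: V <- Q -> P -> D <- A
  P4: V <- Q -> E <- P <- A
  P5: V <- Q -> E <- P -> D <- A
  P6: V <- Q -> E -> D <- A
  P7: V <- Q -> E -> D <- P <- A
Each backdoor path contains an unconditioned collider, so every path is already blocked with the empty conditioning set:
  P1: blocked at collider P (neither it nor any descendant is in the conditioning set).
  P2: blocked at collider D (neither it nor any descendant is in the conditioning set).
  P3: blocked at collider D (neither it nor any descendant is in the conditioning set).
  P4: blocked at collider E (neither it nor any descendant is in the conditioning set).
  P5: blocked at collider E (neither it nor any descendant is in the conditioning set).
  P6: blocked at collider D (neither it nor any descendant is in the conditioning set).
  P7: blocked at collider D (neither it nor any descendant is in the conditioning set).
The empty set is therefore the unique smallest valid set.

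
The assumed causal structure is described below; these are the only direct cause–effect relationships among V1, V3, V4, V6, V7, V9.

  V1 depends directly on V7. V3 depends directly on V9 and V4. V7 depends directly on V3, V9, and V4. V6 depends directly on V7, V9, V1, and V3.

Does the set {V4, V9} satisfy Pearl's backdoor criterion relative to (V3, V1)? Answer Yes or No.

Backdoor paths from V3 to V1 (paths whose first edge points into V3):
  P1: V3 <- V4 -> V7 <- V9 -> V6 <- V1
  P2: V3 <- V4 -> V7 -> V1
  P3: V3 <- V4 -> V7 -> V6 <- V1
  P4: V3 <- V9 -> V7 -> V1
  P5: V3 <- V9 -> V7 -> V6 <- V1
  P6: V3 <- V9 -> V6 <- V7 -> V1
  P7: V3 <- V9 -> V6 <- V1
Condition 1 (no descendant of V3 in the set): holds — descendants of V3 are {V1, V6, V7}; none are in {V4, V9}.
Condition 2 (every backdoor path blocked by {V4, V9}):
  P1: blocked at fork node V4 ∈ conditioning set.
  P2: blocked at fork node V4 ∈ conditioning set.
  P3: blocked at fork node V4 ∈ conditioning set.
  P4: blocked at fork node V9 ∈ conditioning set.
  P5: blocked at fork node V9 ∈ conditioning set.
  P6: blocked at fork node V9 ∈ conditioning set.
  P7: blocked at fork node V9 ∈ conditioning set.
{V4, V9} satisfies the backdoor criterion.

Yes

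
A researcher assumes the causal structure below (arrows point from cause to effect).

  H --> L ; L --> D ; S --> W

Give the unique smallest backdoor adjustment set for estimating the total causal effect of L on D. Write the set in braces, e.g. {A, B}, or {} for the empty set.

{}

Variables eligible for adjustment (non-descendants of L, excluding L and D): {H, S, W}.
Backdoor paths from L to D:
  (none)
With no backdoor paths the empty set already satisfies the criterion, and it is trivially minimal.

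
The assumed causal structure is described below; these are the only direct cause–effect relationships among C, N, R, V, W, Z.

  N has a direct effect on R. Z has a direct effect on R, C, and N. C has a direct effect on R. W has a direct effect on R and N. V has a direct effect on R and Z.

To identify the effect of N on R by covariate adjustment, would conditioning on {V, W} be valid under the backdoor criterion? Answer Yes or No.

No

Backdoor paths from N to R (paths whose first edge points into N):
  P1: N <- W -> R
  P2: N <- Z <- V -> R
  P3: N <- Z -> C -> R
  P4: N <- Z -> R
Condition 1 (no descendant of N in the set): holds — descendants of N are {R}; none are in {V, W}.
Condition 2 (every backdoor path blocked by {V, W}):
  P1: blocked at fork node W ∈ conditioning set.
  P2: blocked at fork node V ∈ conditioning set.
  P3: open — no interior node is in the conditioning set.
  P4: open — no interior node is in the conditioning set.
{V, W} does not satisfy the backdoor criterion.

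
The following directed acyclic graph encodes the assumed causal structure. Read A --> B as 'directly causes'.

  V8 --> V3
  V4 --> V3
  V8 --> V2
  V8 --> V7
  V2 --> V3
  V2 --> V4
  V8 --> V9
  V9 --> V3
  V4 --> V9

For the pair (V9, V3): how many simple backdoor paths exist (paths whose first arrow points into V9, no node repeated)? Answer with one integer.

6

A backdoor path from V9 to V3 is any simple undirected path whose first edge points into V9 (i.e. leaves V9 via a parent).
Parents of V9: {V4, V8}.
Enumerating:
  P1: V9 <- V8 -> V2 -> V4 -> V3
  P2: V9 <- V8 -> V2 -> V3
  P3: V9 <- V8 -> V3
  P4: V9 <- V4 <- V2 <- V8 -> V3
  P5: V9 <- V4 <- V2 -> V3
  P6: V9 <- V4 -> V3
That exhausts the simple backdoor paths. Count: 6.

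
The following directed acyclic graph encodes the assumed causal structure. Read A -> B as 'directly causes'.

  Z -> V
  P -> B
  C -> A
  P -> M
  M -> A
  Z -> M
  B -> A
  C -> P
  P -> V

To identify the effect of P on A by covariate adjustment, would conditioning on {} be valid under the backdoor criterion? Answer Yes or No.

Backdoor paths from P to A (paths whose first edge points into P):
  P1: P <- C -> A
Condition 1 (no descendant of P in the set): holds — descendants of P are {A, B, M, V}; none are in {}.
Condition 2 (every backdoor path blocked by {}):
  P1: open — no interior node is in the conditioning set.
{} does not satisfy the backdoor criterion.

No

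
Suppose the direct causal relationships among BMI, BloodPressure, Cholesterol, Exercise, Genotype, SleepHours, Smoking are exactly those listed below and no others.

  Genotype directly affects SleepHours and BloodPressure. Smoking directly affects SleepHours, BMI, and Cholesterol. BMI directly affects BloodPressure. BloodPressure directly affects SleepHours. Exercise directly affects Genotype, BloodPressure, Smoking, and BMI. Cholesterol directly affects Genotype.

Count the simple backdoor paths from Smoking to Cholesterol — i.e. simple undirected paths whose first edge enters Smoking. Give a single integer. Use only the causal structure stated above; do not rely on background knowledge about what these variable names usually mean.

A backdoor path from Smoking to Cholesterol is any simple undirected path whose first edge points into Smoking (i.e. leaves Smoking via a parent).
Parents of Smoking: {Exercise}.
Enumerating:
  P1: Smoking <- Exercise -> BMI -> BloodPressure <- Genotype <- Cholesterol
  P2: Smoking <- Exercise -> BMI -> BloodPressure -> SleepHours <- Genotype <- Cholesterol
  P3: Smoking <- Exercise -> Genotype <- Cholesterol
  P4: Smoking <- Exercise -> BloodPressure <- Genotype <- Cholesterol
  P5: Smoking <- Exercise -> BloodPressure -> SleepHours <- Genotype <- Cholesterol
That exhausts the simple backdoor paths. Count: 5.

5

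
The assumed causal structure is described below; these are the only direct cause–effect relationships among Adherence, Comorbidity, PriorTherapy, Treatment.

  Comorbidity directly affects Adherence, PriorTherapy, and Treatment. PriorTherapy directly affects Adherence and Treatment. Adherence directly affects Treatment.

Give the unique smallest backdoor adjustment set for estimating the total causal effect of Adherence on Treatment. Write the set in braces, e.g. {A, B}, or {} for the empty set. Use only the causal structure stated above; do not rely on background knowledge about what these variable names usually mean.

{Comorbidity, PriorTherapy}

Variables eligible for adjustment (non-descendants of Adherence, excluding Adherence and Treatment): {Comorbidity, PriorTherapy}.
Backdoor paths from Adherence to Treatment:
  P1: Adherence <- Comorbidity -> PriorTherapy -> Treatment
  P2: Adherence <- Comorbidity -> Treatment
  P3: Adherence <- PriorTherapy <- Comorbidity -> Treatment
  P4: Adherence <- PriorTherapy -> Treatment
The empty set is not sufficient: P1 (Adherence <- Comorbidity -> PriorTherapy -> Treatment) has no collider blocking it and no conditioned non-collider, so it is open.
Try {Comorbidity, PriorTherapy}:
  P1: blocked at fork node Comorbidity ∈ conditioning set.
  P2: blocked at fork node Comorbidity ∈ conditioning set.
  P3: blocked at chain node PriorTherapy ∈ conditioning set.
  P4: blocked at fork node PriorTherapy ∈ conditioning set.
{Comorbidity, PriorTherapy} contains no descendant of Adherence and blocks every backdoor path.
Every element of {Comorbidity, PriorTherapy} is needed (dropping Comorbidity leaves P2 open; dropping PriorTherapy leaves P4 open), so no proper subset is valid.
Among all size-2 subsets of the eligible variables, only {Comorbidity, PriorTherapy} blocks every backdoor path, so it is the unique smallest valid adjustment set.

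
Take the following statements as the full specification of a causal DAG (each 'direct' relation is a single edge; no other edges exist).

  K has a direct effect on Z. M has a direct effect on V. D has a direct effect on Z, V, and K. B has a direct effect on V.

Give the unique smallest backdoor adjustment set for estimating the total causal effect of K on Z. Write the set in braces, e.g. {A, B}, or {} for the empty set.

Variables eligible for adjustment (non-descendants of K, excluding K and Z): {B, D, M, V}.
Backdoor paths from K to Z:
  P1: K <- D -> Z
The empty set is not sufficient: P1 (K <- D -> Z) has no collider blocking it and no conditioned non-collider, so it is open.
Try {D}:
  P1: blocked at fork node D ∈ conditioning set.
{D} contains no descendant of K and blocks every backdoor path.
No other singleton works — e.g. {M} leaves P1 open — so {D} is the unique smallest valid adjustment set.

{D}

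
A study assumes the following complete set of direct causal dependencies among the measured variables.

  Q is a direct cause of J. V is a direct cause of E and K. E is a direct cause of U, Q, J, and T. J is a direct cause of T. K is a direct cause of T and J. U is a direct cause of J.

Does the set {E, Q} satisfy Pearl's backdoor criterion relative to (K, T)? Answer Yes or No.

Backdoor paths from K to T (paths whose first edge points into K):
  P1: K <- V -> E -> Q -> J -> T
  P2: K <- V -> E -> U -> J -> T
  P3: K <- V -> E -> J -> T
  P4: K <- V -> E -> T
Condition 1 (no descendant of K in the set): holds — descendants of K are {J, T}; none are in {E, Q}.
Condition 2 (every backdoor path blocked by {E, Q}):
  P1: blocked at chain node E ∈ conditioning set.
  P2: blocked at chain node E ∈ conditioning set.
  P3: blocked at chain node E ∈ conditioning set.
  P4: blocked at chain node E ∈ conditioning set.
{E, Q} satisfies the backdoor criterion.

Yes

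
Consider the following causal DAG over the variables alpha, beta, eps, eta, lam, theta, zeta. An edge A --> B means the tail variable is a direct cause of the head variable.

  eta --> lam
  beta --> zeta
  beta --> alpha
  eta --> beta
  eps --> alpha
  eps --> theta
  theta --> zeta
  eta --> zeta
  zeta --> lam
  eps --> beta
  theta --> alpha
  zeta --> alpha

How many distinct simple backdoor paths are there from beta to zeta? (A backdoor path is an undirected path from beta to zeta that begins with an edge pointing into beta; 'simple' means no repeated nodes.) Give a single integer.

A backdoor path from beta to zeta is any simple undirected path whose first edge points into beta (i.e. leaves beta via a parent).
Parents of beta: {eps, eta}.
Enumerating:
  P1: beta <- eps -> theta -> zeta
  P2: beta <- eps -> theta -> alpha <- zeta
  P3: beta <- eps -> alpha <- theta -> zeta
  P4: beta <- eps -> alpha <- zeta
  P5: beta <- eta -> zeta
  P6: beta <- eta -> lam <- zeta
That exhausts the simple backdoor paths. Count: 6.

6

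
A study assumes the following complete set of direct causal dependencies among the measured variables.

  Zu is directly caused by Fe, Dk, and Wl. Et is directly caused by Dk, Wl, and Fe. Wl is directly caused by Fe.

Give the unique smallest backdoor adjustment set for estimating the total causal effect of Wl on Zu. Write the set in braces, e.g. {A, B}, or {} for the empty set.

Variables eligible for adjustment (non-descendants of Wl, excluding Wl and Zu): {Dk, Fe}.
Backdoor paths from Wl to Zu:
  P1: Wl <- Fe -> Zu
  P2: Wl <- Fe -> Et <- Dk -> Zu
The empty set is not sufficient: P1 (Wl <- Fe -> Zu) has no collider blocking it and no conditioned non-collider, so it is open.
Try {Fe}:
  P1: blocked at fork node Fe ∈ conditioning set.
  P2: blocked at fork node Fe ∈ conditioning set.
{Fe} contains no descendant of Wl and blocks every backdoor path.
No other singleton works — e.g. {Dk} leaves P1 open — so {Fe} is the unique smallest valid adjustment set.

{Fe}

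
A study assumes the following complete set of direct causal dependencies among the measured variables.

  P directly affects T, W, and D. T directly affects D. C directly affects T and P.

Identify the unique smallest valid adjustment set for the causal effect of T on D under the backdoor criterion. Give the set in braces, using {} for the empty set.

Variables eligible for adjustment (non-descendants of T, excluding T and D): {C, P, W}.
Backdoor paths from T to D:
  P1: T <- C -> P -> D
  P2: T <- P -> D
The empty set is not sufficient: P1 (T <- C -> P -> D) has no collider blocking it and no conditioned non-collider, so it is open.
Try {P}:
  P1: blocked at chain node P ∈ conditioning set.
  P2: blocked at fork node P ∈ conditioning set.
{P} contains no descendant of T and blocks every backdoor path.
No other singleton works — e.g. {C} leaves P2 open — so {P} is the unique smallest valid adjustment set.

{P}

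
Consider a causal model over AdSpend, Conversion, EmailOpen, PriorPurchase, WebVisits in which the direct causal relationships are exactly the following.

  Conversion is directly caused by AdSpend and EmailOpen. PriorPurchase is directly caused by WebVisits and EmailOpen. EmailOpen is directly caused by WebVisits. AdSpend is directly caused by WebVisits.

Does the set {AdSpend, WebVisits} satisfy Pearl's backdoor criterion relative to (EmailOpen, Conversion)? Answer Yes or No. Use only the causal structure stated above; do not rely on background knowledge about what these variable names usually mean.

Yes

Backdoor paths from EmailOpen to Conversion (paths whose first edge points into EmailOpen):
  P1: EmailOpen <- WebVisits -> AdSpend -> Conversion
Condition 1 (no descendant of EmailOpen in the set): holds — descendants of EmailOpen are {Conversion, PriorPurchase}; none are in {AdSpend, WebVisits}.
Condition 2 (every backdoor path blocked by {AdSpend, WebVisits}):
  P1: blocked at fork node WebVisits ∈ conditioning set.
{AdSpend, WebVisits} satisfies the backdoor criterion.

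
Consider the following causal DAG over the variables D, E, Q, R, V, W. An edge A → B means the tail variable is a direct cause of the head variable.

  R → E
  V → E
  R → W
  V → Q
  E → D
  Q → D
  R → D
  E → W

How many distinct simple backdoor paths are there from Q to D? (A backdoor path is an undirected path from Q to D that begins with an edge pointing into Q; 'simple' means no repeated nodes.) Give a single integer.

3

A backdoor path from Q to D is any simple undirected path whose first edge points into Q (i.e. leaves Q via a parent).
Parents of Q: {V}.
Enumerating:
  P1: Q <- V -> E <- R -> D
  P2: Q <- V -> E -> D
  P3: Q <- V -> E -> W <- R -> D
That exhausts the simple backdoor paths. Count: 3.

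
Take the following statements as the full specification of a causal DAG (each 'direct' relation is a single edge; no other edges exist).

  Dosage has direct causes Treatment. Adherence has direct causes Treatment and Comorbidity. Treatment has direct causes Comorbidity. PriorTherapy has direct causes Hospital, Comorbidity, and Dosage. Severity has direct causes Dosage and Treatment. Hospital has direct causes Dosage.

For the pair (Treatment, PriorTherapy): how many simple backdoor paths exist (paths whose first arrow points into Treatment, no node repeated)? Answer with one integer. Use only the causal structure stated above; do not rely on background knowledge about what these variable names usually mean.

1

A backdoor path from Treatment to PriorTherapy is any simple undirected path whose first edge points into Treatment (i.e. leaves Treatment via a parent).
Parents of Treatment: {Comorbidity}.
Enumerating:
  P1: Treatment <- Comorbidity -> PriorTherapy
That exhausts the simple backdoor paths. Count: 1.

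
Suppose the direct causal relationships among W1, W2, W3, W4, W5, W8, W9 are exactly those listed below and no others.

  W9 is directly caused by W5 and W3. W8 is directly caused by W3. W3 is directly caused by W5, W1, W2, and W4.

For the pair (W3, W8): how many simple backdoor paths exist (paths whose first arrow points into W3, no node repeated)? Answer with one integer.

A backdoor path from W3 to W8 is any simple undirected path whose first edge points into W3 (i.e. leaves W3 via a parent).
Parents of W3: {W1, W2, W4, W5}.
No simple path from any parent of W3 reaches W8 without revisiting W3, so there are no backdoor paths.

0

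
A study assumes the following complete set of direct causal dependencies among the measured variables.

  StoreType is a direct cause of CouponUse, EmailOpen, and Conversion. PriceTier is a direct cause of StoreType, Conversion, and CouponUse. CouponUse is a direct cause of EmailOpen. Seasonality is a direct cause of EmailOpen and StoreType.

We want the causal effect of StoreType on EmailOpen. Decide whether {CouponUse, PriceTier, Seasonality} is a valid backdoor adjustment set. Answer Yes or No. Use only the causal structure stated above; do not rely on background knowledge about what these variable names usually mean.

No

Backdoor paths from StoreType to EmailOpen (paths whose first edge points into StoreType):
  P1: StoreType <- Seasonality -> EmailOpen
  P2: StoreType <- PriceTier -> CouponUse -> EmailOpen
Condition 1 (no descendant of StoreType in the set): FAILS — CouponUse is a descendant of StoreType.
Condition 2 (every backdoor path blocked by {CouponUse, PriceTier, Seasonality}):
  P1: blocked at fork node Seasonality ∈ conditioning set.
  P2: blocked at fork node PriceTier ∈ conditioning set.
{CouponUse, PriceTier, Seasonality} does not satisfy the backdoor criterion.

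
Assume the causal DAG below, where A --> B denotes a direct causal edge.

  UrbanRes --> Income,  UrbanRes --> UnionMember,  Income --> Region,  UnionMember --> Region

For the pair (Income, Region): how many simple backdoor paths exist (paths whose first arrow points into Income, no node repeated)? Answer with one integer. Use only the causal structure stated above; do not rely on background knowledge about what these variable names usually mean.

1

A backdoor path from Income to Region is any simple undirected path whose first edge points into Income (i.e. leaves Income via a parent).
Parents of Income: {UrbanRes}.
Enumerating:
  P1: Income <- UrbanRes -> UnionMember -> Region
That exhausts the simple backdoor paths. Count: 1.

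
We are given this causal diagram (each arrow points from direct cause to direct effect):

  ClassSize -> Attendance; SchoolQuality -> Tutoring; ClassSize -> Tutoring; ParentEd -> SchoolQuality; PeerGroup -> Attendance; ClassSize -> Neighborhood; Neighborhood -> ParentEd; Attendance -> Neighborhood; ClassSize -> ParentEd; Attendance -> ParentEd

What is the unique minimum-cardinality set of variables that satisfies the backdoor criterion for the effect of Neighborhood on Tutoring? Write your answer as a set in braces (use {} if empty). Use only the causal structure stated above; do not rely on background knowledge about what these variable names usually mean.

Variables eligible for adjustment (non-descendants of Neighborhood, excluding Neighborhood and Tutoring): {Attendance, ClassSize, PeerGroup}.
Backdoor paths from Neighborhood to Tutoring:
  P1: Neighborhood <- ClassSize -> Attendance -> ParentEd -> SchoolQuality -> Tutoring
  P2: Neighborhood <- ClassSize -> ParentEd -> SchoolQuality -> Tutoring
  P3: Neighborhood <- ClassSize -> Tutoring
  P4: Neighborhood <- Attendance <- ClassSize -> ParentEd -> SchoolQuality -> Tutoring
  P5: Neighborhood <- Attendance <- ClassSize -> Tutoring
  P6: Neighborhood <- Attendance -> ParentEd <- ClassSize -> Tutoring
  P7: Neighborhood <- Attendance -> ParentEd -> SchoolQuality -> Tutoring
The empty set is not sufficient: P1 (Neighborhood <- ClassSize -> Attendance -> ParentEd -> SchoolQuality -> Tutoring) has no collider blocking it and no conditioned non-collider, so it is open.
Try {Attendance, ClassSize}:
  P1: blocked at fork node ClassSize ∈ conditioning set.
  P2: blocked at fork node ClassSize ∈ conditioning set.
  P3: blocked at fork node ClassSize ∈ conditioning set.
  P4: blocked at chain node Attendance ∈ conditioning set.
  P5: blocked at chain node Attendance ∈ conditioning set.
  P6: blocked at fork node Attendance ∈ conditioning set.
  P7: blocked at fork node Attendance ∈ conditioning set.
{Attendance, ClassSize} contains no descendant of Neighborhood and blocks every backdoor path.
Every element of {Attendance, ClassSize} is needed (dropping Attendance leaves P7 open; dropping ClassSize leaves P2 open), so no proper subset is valid.
Among all size-2 subsets of the eligible variables, only {Attendance, ClassSize} blocks every backdoor path, so it is the unique smallest valid adjustment set.

{Attendance, ClassSize}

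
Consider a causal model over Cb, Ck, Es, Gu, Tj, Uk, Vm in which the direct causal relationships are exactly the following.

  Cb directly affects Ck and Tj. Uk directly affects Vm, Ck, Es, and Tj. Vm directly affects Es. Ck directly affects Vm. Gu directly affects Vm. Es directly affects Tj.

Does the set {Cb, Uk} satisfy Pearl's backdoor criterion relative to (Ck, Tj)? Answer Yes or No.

Yes

Backdoor paths from Ck to Tj (paths whose first edge points into Ck):
  P1: Ck <- Cb -> Tj
  P2: Ck <- Uk -> Vm -> Es -> Tj
  P3: Ck <- Uk -> Es -> Tj
  P4: Ck <- Uk -> Tj
Condition 1 (no descendant of Ck in the set): holds — descendants of Ck are {Es, Tj, Vm}; none are in {Cb, Uk}.
Condition 2 (every backdoor path blocked by {Cb, Uk}):
  P1: blocked at fork node Cb ∈ conditioning set.
  P2: blocked at fork node Uk ∈ conditioning set.
  P3: blocked at fork node Uk ∈ conditioning set.
  P4: blocked at fork node Uk ∈ conditioning set.
{Cb, Uk} satisfies the backdoor criterion.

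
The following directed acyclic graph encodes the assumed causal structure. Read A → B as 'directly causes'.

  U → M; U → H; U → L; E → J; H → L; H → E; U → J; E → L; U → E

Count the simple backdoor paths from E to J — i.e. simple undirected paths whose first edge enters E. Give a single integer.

A backdoor path from E to J is any simple undirected path whose first edge points into E (i.e. leaves E via a parent).
Parents of E: {H, U}.
Enumerating:
  P1: E <- U -> J
  P2: E <- H <- U -> J
  P3: E <- H -> L <- U -> J
That exhausts the simple backdoor paths. Count: 3.

3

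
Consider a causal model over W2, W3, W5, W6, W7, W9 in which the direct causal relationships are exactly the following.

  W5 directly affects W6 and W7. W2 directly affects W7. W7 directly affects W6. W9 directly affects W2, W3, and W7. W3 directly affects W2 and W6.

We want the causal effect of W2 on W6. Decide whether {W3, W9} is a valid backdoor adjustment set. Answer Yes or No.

Yes

Backdoor paths from W2 to W6 (paths whose first edge points into W2):
  P1: W2 <- W9 -> W3 -> W6
  P2: W2 <- W9 -> W7 <- W5 -> W6
  P3: W2 <- W9 -> W7 -> W6
  P4: W2 <- W3 <- W9 -> W7 <- W5 -> W6
  P5: W2 <- W3 <- W9 -> W7 -> W6
  P6: W2 <- W3 -> W6
Condition 1 (no descendant of W2 in the set): holds — descendants of W2 are {W6, W7}; none are in {W3, W9}.
Condition 2 (every backdoor path blocked by {W3, W9}):
  P1: blocked at fork node W9 ∈ conditioning set.
  P2: blocked at fork node W9 ∈ conditioning set.
  P3: blocked at fork node W9 ∈ conditioning set.
  P4: blocked at chain node W3 ∈ conditioning set.
  P5: blocked at chain node W3 ∈ conditioning set.
  P6: blocked at fork node W3 ∈ conditioning set.
{W3, W9} satisfies the backdoor criterion.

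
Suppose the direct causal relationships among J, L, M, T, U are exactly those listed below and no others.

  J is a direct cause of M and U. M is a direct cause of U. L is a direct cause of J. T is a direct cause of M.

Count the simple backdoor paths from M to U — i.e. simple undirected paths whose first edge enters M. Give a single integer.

1

A backdoor path from M to U is any simple undirected path whose first edge points into M (i.e. leaves M via a parent).
Parents of M: {J, T}.
Enumerating:
  P1: M <- J -> U
That exhausts the simple backdoor paths. Count: 1.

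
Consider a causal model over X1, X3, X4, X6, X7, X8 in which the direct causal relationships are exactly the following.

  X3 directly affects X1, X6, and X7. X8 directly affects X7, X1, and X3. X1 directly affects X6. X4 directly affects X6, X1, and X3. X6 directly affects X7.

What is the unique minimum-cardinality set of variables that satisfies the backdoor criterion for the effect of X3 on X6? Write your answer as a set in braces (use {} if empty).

Variables eligible for adjustment (non-descendants of X3, excluding X3 and X6): {X4, X8}.
Backdoor paths from X3 to X6:
  P1: X3 <- X8 -> X1 <- X4 -> X6
  P2: X3 <- X8 -> X1 -> X6
  P3: X3 <- X8 -> X7 <- X6
  P4: X3 <- X4 -> X1 <- X8 -> X7 <- X6
  P5: X3 <- X4 -> X1 -> X6
  P6: X3 <- X4 -> X6
The empty set is not sufficient: P2 (X3 <- X8 -> X1 -> X6) has no collider blocking it and no conditioned non-collider, so it is open.
Try {X4, X8}:
  P1: blocked at fork node X8 ∈ conditioning set.
  P2: blocked at fork node X8 ∈ conditioning set.
  P3: blocked at fork node X8 ∈ conditioning set.
  P4: blocked at fork node X4 ∈ conditioning set.
  P5: blocked at fork node X4 ∈ conditioning set.
  P6: blocked at fork node X4 ∈ conditioning set.
{X4, X8} contains no descendant of X3 and blocks every backdoor path.
Every element of {X4, X8} is needed (dropping X4 leaves P5 open; dropping X8 leaves P2 open), so no proper subset is valid.
Among all size-2 subsets of the eligible variables, only {X4, X8} blocks every backdoor path, so it is the unique smallest valid adjustment set.

{X4, X8}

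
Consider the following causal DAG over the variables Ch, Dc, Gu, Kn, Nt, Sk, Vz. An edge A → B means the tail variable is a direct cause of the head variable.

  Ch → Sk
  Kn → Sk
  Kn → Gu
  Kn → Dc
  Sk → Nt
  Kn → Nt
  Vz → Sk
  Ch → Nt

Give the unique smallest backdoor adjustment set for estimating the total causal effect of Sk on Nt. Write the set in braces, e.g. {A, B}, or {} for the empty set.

{Ch, Kn}

Variables eligible for adjustment (non-descendants of Sk, excluding Sk and Nt): {Ch, Dc, Gu, Kn, Vz}.
Backdoor paths from Sk to Nt:
  P1: Sk <- Kn -> Nt
  P2: Sk <- Ch -> Nt
The empty set is not sufficient: P1 (Sk <- Kn -> Nt) has no collider blocking it and no conditioned non-collider, so it is open.
Try {Ch, Kn}:
  P1: blocked at fork node Kn ∈ conditioning set.
  P2: blocked at fork node Ch ∈ conditioning set.
{Ch, Kn} contains no descendant of Sk and blocks every backdoor path.
Every element of {Ch, Kn} is needed (dropping Ch leaves P2 open; dropping Kn leaves P1 open), so no proper subset is valid.
Among all size-2 subsets of the eligible variables, only {Ch, Kn} blocks every backdoor path, so it is the unique smallest valid adjustment set.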